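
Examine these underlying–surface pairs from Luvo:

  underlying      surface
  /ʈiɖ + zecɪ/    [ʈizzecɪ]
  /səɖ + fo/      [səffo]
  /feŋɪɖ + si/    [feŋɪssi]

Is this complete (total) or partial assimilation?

Comparing underlying and surface forms, /ɖ/ → [z] is the alternation; the neighbouring /z/ is constant.
The output [z] is identical to the trigger /z/ — every feature (place, manner, voicing) has been copied — so this is total assimilation.
The remaining alternations confirm this: /ɖ/ → [f] before /f/; /ɖ/ → [s] before /s/ — in each case the output is a copy of the following consonant.

total assimilation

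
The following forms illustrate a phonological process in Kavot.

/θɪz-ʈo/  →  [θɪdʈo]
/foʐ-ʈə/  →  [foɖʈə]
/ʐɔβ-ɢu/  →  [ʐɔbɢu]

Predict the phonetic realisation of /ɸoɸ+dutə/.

[ɸopdutə]

The data show regressive manner assimilation: /z/ → [d] before /ʈ/; /ʐ/ → [ɖ] before /ʈ/; /β/ → [b] before /ɢ/. In each pair only manner changes, matching the following consonant, while place and voice stay constant.
The rule targets /ɸ/ (voiceless bilabial fricative), which sits before the trigger /d/ (stop).
A voiceless bilabial stop is [p], so the surface segment is [p].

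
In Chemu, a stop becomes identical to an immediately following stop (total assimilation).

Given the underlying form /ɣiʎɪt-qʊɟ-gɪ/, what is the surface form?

/t/ is the segment targeted by the rule; it sits immediately before /q/, so it assimilates completely and surfaces as [q].
The same rule applies at the second boundary: /ɟ/ → [g] next to /g/.

[ɣiʎɪqqʊggɪ]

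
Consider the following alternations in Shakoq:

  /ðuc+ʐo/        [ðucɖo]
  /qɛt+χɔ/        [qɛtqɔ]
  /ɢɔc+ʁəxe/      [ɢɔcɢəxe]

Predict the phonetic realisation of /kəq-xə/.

[kəqkə]

The data show progressive manner assimilation: /ʐ/ → [ɖ] after /c/; /χ/ → [q] after /t/; /ʁ/ → [ɢ] after /c/. In each pair only manner changes, matching the preceding consonant, while place and voice stay constant.
The rule targets /x/ (voiceless velar fricative), which sits after the trigger /q/ (stop).
A voiceless velar stop is [k], so the surface segment is [k].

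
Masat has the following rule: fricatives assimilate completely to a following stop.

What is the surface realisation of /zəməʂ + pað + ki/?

[zəməppakki]

/ʂ/ is the segment targeted by the rule; it sits immediately before /p/, so it assimilates completely and surfaces as [p].
At the second juncture, /ð/ likewise becomes [k] adjacent to /k/.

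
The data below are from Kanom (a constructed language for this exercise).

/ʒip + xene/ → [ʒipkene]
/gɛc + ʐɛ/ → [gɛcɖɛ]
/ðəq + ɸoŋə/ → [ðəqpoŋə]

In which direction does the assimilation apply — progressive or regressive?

progressive

Underlying /x/ is realised as [k] next to /p/; /p/ itself does not change.
The change fricative → stop matches the manner of the preceding /p/, identifying this as manner assimilation.
The same holds elsewhere in the data: /ʐ/ → [ɖ] after /c/ (fricative → stop, matching a stop); /ɸ/ → [p] after /q/ (fricative → stop, matching a stop) — only manner changes, and always toward the preceding segment.
Since the segment that changes follows the conditioning segment, the assimilation is progressive.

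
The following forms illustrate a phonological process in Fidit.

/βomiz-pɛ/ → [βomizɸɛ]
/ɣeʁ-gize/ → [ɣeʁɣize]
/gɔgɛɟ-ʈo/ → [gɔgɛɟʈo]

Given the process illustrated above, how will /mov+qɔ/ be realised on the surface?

The data show progressive manner assimilation: /p/ → [ɸ] after /z/; /g/ → [ɣ] after /ʁ/. In each pair only manner changes, matching the preceding consonant, while place and voice stay constant.
No alternation appears in [gɔgɛɟʈo]: there the adjacent consonants already agree in manner (/ʈ/ and /ɟ/ are both stops), so this form is consistent with the same rule.
The rule targets /q/ (voiceless uvular stop), which sits after the trigger /v/ (fricative).
The voiceless uvular fricative is [χ], so /q/ → [χ].

[movχɔ]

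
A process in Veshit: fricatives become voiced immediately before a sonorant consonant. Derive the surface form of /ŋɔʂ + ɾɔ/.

The rule targets /ʂ/ (voiceless retroflex fricative), which sits before the trigger /ɾ/ (voiced).
The voiced retroflex fricative is [ʐ], so /ʂ/ → [ʐ].

[ŋɔʐɾɔ]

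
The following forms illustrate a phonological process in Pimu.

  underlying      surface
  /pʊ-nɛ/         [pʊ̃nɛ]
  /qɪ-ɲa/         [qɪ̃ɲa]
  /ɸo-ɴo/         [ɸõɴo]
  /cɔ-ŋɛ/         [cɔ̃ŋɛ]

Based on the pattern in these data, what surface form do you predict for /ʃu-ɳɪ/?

[ʃũɳɪ]

The data show regressive nasality assimilation (vowel nasalisation): /ʊ/ → [ʊ̃] before /n/; /ɪ/ → [ɪ̃] before /ɲ/; /o/ → [õ] before /ɴ/; /ɔ/ → [ɔ̃] before /ŋ/ — a vowel is nasalised by an immediately following nasal consonant.
The vowel /u/ is adjacent to the following nasal /ɳ/, so it acquires [+nasal] and surfaces as [ũ].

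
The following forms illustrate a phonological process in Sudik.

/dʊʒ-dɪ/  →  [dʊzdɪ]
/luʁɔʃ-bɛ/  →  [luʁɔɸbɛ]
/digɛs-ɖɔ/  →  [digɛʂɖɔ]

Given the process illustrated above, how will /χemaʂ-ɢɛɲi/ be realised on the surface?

[χemaχɢɛɲi]

The data show regressive place assimilation: /ʒ/ → [z] before /d/; /ʃ/ → [ɸ] before /b/; /s/ → [ʂ] before /ɖ/. In each pair only place changes, matching the following consonant, while manner and voice stay constant.
The rule targets /ʂ/ (voiceless retroflex fricative), which sits before the trigger /ɢ/ (uvular).
Changing only its place to uvular gives [χ] — the voiceless uvular fricative.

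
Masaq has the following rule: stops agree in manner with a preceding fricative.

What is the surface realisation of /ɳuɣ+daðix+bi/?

[ɳuɣzaðixβi]

/d/ is a voiced alveolar stop. The preceding trigger /ɣ/ is a fricative, so /d/ must become a fricative as well.
A voiced alveolar fricative is [z], so the surface segment is [z].
The same rule applies at the second boundary: /b/ → [β] next to /x/.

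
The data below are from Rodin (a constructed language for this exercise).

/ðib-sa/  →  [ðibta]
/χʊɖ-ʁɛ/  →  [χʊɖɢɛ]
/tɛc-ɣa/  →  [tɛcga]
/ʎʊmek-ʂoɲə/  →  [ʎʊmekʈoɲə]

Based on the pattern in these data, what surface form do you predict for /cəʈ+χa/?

The data show progressive manner assimilation: /s/ → [t] after /b/; /ʁ/ → [ɢ] after /ɖ/; /ɣ/ → [g] after /c/; /ʂ/ → [ʈ] after /k/. In each pair only manner changes, matching the preceding consonant, while place and voice stay constant.
The rule targets /χ/ (voiceless uvular fricative), which sits after the trigger /ʈ/ (stop).
Changing only its manner to stop gives [q] — the voiceless uvular stop.

[cəʈqa]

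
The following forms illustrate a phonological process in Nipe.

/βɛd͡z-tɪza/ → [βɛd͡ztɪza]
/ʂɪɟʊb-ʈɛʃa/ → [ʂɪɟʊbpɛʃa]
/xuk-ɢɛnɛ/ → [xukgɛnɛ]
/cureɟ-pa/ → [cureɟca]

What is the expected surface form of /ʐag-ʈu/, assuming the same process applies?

The data show progressive place assimilation: /ʈ/ → [p] after /b/; /ɢ/ → [g] after /k/; /p/ → [c] after /ɟ/. In each pair only place changes, matching the preceding consonant, while manner and voice stay constant.
Nothing changes in [βɛd͡ztɪza]: there the adjacent consonants already agree in place (/t/ and /d͡z/ are both alveolar), so this form is consistent with the same rule.
/ʈ/ is a voiceless retroflex stop. The preceding trigger /g/ is velar, so /ʈ/ must become velar as well.
The voiceless velar stop is [k], so /ʈ/ → [k].

[ʐagku]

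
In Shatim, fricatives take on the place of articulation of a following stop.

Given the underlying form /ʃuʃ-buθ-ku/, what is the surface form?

[ʃuɸbuxku]

/ʃ/ is a voiceless postalveolar fricative. The following trigger /b/ is bilabial, so /ʃ/ must become bilabial as well.
Changing only its place to bilabial gives [ɸ] — the voiceless bilabial fricative.
The same rule applies at the second boundary: /θ/ → [x] next to /k/.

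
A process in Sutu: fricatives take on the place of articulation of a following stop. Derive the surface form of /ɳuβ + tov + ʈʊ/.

[ɳuztoʐʈʊ]

The rule targets /β/ (voiced bilabial fricative), which sits before the trigger /t/ (alveolar).
A voiced alveolar fricative is [z], so the surface segment is [z].
The same rule applies at the second boundary: /v/ → [ʐ] next to /ʈ/.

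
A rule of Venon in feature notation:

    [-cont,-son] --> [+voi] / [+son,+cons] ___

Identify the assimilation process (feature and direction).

progressive voicing assimilation

The target ([-cont,-son], stops) acquires [+voi] next to a sonorant consonant ([+son,+cons]) — it takes on the voicing of its neighbour, so the feature that spreads is voicing.
The conditioning segment sits to the left of the focus bar, meaning the trigger precedes the segment that changes — progressive assimilation.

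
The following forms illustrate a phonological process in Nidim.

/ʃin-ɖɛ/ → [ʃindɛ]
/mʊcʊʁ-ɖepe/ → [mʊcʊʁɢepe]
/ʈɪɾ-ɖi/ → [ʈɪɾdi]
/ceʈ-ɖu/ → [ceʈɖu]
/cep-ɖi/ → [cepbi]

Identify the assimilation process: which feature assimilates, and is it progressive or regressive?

Comparing underlying and surface forms, /ɖ/ → [d] is the alternation; the neighbouring /n/ is constant.
The change retroflex → alveolar matches the place of the preceding /n/, identifying this as place assimilation.
Manner and voice are unchanged, so the assimilation is partial, not total.
The same holds elsewhere in the data: /ɖ/ → [ɢ] after /ʁ/ (retroflex → uvular, matching uvular); /ɖ/ → [d] after /ɾ/ (retroflex → alveolar, matching alveolar); /ɖ/ → [b] after /p/ (retroflex → bilabial, matching bilabial) — only place changes, and always toward the preceding segment.
No alternation appears in [ceʈɖu]: there the adjacent consonants already agree in place (/ɖ/ and /ʈ/ are both retroflex), so this form is consistent with the same rule.
The trigger is the preceding segment, so the direction is progressive (perseverative).

progressive place assimilation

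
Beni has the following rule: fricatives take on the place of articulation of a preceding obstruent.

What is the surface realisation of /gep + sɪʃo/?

[gepɸɪʃo]

/s/ is a voiceless alveolar fricative. The preceding trigger /p/ is bilabial, so /s/ must become bilabial as well.
A voiceless bilabial fricative is [ɸ], so the surface segment is [ɸ].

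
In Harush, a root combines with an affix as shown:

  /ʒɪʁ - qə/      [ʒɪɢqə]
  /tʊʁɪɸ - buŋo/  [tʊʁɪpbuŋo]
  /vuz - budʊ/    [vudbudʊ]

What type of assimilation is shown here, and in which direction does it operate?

regressive manner assimilation

The segment that alternates is /ʁ/, which surfaces as [ɢ] when adjacent to /q/.
The change fricative → stop matches the manner of the following /q/, identifying this as manner assimilation.
Place and voice are unchanged, so the assimilation is partial, not total.
The other alternating forms pattern the same way: /ɸ/ → [p] before /b/ (fricative → stop, matching a stop); /z/ → [d] before /b/ (fricative → stop, matching a stop) — only manner changes, and always toward the following segment.
The trigger is the following segment, so the direction is regressive (anticipatory).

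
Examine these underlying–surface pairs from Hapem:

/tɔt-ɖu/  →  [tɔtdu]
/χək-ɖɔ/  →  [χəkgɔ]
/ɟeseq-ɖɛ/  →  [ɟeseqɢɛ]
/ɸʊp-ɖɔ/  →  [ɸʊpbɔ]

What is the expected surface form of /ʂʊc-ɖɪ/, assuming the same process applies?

The data show progressive place assimilation: /ɖ/ → [d] after /t/; /ɖ/ → [g] after /k/; /ɖ/ → [ɢ] after /q/; /ɖ/ → [b] after /p/. In each pair only place changes, matching the preceding consonant, while manner and voice stay constant.
/ɖ/ is a voiced retroflex stop. The preceding trigger /c/ is palatal, so /ɖ/ must become palatal as well.
A voiced palatal stop is [ɟ], so the surface segment is [ɟ].

[ʂʊcɟɪ]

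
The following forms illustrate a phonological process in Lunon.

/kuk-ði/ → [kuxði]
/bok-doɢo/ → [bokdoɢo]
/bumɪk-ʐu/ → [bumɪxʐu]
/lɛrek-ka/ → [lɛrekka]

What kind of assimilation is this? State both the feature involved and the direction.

regressive manner assimilation

The segment that alternates is /k/, which surfaces as [x] when adjacent to /ð/.
/k/ is a stop while /ð/ is a fricative; the output [x] is a fricative, matching the trigger — so the feature that spreads is manner.
Place and voice are unchanged, so the assimilation is partial, not total.
Checking the remaining alternation: /k/ → [x] before /ʐ/ (stop → fricative, matching a fricative) — only manner changes, and always toward the following segment.
No alternation appears in [bokdoɢo], [lɛrekka]: there the adjacent consonants already agree in manner (/k/ and /d/ are both stops; /k/ and /k/ are both stops), so these forms are consistent with the same rule.
The trigger is the following segment, so the direction is regressive (anticipatory).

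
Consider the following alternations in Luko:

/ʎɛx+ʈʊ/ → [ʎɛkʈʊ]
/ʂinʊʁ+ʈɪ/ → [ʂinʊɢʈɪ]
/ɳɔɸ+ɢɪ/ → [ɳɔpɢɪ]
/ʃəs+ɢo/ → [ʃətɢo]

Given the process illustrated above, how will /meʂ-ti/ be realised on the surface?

[meʈti]

The data show regressive manner assimilation: /x/ → [k] before /ʈ/; /ʁ/ → [ɢ] before /ʈ/; /ɸ/ → [p] before /ɢ/; /s/ → [t] before /ɢ/. In each pair only manner changes, matching the following consonant, while place and voice stay constant.
/ʂ/ is a voiceless retroflex fricative. The following trigger /t/ is a stop, so /ʂ/ must become a stop as well.
Changing only its manner to stop gives [ʈ] — the voiceless retroflex stop.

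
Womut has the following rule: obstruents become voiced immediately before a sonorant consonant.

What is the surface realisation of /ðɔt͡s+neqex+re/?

The rule targets /t͡s/ (voiceless alveolar affricate), which sits before the trigger /n/ (voiced).
Changing only its voicing to voiced gives [d͡z] — the voiced alveolar affricate.
At the second juncture, /x/ likewise becomes [ɣ] adjacent to /r/.

[ðɔd͡zneqeɣre]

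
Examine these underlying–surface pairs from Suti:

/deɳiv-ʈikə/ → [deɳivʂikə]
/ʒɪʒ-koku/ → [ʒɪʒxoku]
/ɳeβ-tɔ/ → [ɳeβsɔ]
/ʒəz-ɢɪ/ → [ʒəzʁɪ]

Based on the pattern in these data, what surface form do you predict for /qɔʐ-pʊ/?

The data show progressive manner assimilation: /ʈ/ → [ʂ] after /v/; /k/ → [x] after /ʒ/; /t/ → [s] after /β/; /ɢ/ → [ʁ] after /z/. In each pair only manner changes, matching the preceding consonant, while place and voice stay constant.
The rule targets /p/ (voiceless bilabial stop), which sits after the trigger /ʐ/ (fricative).
The voiceless bilabial fricative is [ɸ], so /p/ → [ɸ].

[qɔʐɸʊ]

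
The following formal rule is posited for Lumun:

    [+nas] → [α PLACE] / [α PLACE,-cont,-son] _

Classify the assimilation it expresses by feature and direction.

The shared variable α links the value of the place features (abbreviated [PLACE]) on the target to the same value on the neighbouring segment, so place is the feature that assimilates.
The conditioning segment sits to the left of the focus bar, meaning the trigger precedes the segment that changes — progressive assimilation.

progressive place assimilation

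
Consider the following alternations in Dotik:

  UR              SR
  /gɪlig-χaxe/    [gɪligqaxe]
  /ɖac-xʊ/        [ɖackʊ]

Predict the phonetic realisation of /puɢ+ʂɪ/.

The data show progressive manner assimilation: /χ/ → [q] after /g/; /x/ → [k] after /c/. In each pair only manner changes, matching the preceding consonant, while place and voice stay constant.
/ʂ/ is a voiceless retroflex fricative. The preceding trigger /ɢ/ is a stop, so /ʂ/ must become a stop as well.
The voiceless retroflex stop is [ʈ], so /ʂ/ → [ʈ].

[puɢʈɪ]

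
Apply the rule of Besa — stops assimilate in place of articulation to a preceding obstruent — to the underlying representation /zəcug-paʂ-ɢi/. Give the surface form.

/p/ is a voiceless bilabial stop. The preceding trigger /g/ is velar, so /p/ must become velar as well.
The voiceless velar stop is [k], so /p/ → [k].
At the second juncture, /ɢ/ likewise becomes [ɖ] adjacent to /ʂ/.

[zəcugkaʂɖi]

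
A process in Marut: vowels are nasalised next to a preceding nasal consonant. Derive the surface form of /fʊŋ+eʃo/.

The vowel /e/ is adjacent to the preceding nasal /ŋ/, so it acquires [+nasal] and surfaces as [ẽ].

[fʊŋẽʃo]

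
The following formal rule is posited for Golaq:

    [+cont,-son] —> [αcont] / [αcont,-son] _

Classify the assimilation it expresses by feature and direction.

The rule copies [cont] (continuancy) from the environment onto the target fricatives; since [±cont] encodes the stop/fricative manner contrast, the assimilating dimension is manner.
Since the environment is written before the underscore, the trigger precedes the target; the direction is progressive.

progressive manner assimilation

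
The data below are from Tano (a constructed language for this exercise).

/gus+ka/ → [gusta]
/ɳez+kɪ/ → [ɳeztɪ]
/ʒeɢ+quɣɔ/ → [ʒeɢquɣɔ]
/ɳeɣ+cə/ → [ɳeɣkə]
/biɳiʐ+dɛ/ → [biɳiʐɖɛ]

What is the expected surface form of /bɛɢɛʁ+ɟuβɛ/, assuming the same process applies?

[bɛɢɛʁɢuβɛ]

The data show progressive place assimilation: /k/ → [t] after /s/; /k/ → [t] after /z/; /c/ → [k] after /ɣ/; /d/ → [ɖ] after /ʐ/. In each pair only place changes, matching the preceding consonant, while manner and voice stay constant.
Nothing changes in [ʒeɢquɣɔ]: there the adjacent consonants already agree in place (/q/ and /ɢ/ are both uvular), so this form is consistent with the same rule.
/ɟ/ is a voiced palatal stop. The preceding trigger /ʁ/ is uvular, so /ɟ/ must become uvular as well.
The voiced uvular stop is [ɢ], so /ɟ/ → [ɢ].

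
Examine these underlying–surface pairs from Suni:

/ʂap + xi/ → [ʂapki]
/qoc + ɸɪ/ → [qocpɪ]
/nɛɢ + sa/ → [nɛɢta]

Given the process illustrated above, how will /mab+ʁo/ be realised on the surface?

[mabɢo]

The data show progressive manner assimilation: /x/ → [k] after /p/; /ɸ/ → [p] after /c/; /s/ → [t] after /ɢ/. In each pair only manner changes, matching the preceding consonant, while place and voice stay constant.
The rule targets /ʁ/ (voiced uvular fricative), which sits after the trigger /b/ (stop).
Changing only its manner to stop gives [ɢ] — the voiced uvular stop.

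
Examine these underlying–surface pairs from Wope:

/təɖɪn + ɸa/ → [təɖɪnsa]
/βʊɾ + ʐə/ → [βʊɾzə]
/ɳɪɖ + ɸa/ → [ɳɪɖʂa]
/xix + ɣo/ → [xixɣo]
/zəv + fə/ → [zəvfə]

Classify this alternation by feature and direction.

progressive place assimilation

The segment that alternates is /ɸ/, which surfaces as [s] when adjacent to /n/.
The change bilabial → alveolar matches the place of the preceding /n/, identifying this as place assimilation.
Manner and voice are unchanged, so the assimilation is partial, not total.
The other alternating forms pattern the same way: /ʐ/ → [z] after /ɾ/ (retroflex → alveolar, matching alveolar); /ɸ/ → [ʂ] after /ɖ/ (bilabial → retroflex, matching retroflex) — only place changes, and always toward the preceding segment.
Nothing changes in [xixɣo], [zəvfə]: there the adjacent consonants already agree in place (/ɣ/ and /x/ are both velar; /f/ and /v/ are both labiodental), so these forms are consistent with the same rule.
Since the segment that changes follows the conditioning segment, the assimilation is progressive.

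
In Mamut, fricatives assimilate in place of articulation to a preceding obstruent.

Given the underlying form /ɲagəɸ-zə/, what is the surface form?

/z/ is a voiced alveolar fricative. The preceding trigger /ɸ/ is bilabial, so /z/ must become bilabial as well.
A voiced bilabial fricative is [β], so the surface segment is [β].

[ɲagəɸβə]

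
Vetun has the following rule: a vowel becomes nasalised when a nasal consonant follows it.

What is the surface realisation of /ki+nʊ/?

/i/ sits next to the nasal /n/ and is therefore nasalised to [ĩ].

[kĩnʊ]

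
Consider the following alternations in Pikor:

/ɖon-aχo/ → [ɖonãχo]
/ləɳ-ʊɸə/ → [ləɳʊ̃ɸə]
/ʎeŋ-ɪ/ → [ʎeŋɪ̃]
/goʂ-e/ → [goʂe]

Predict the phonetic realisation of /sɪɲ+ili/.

[sɪɲĩli]

The data show progressive nasality assimilation (vowel nasalisation): /a/ → [ã] after /n/; /ʊ/ → [ʊ̃] after /ɳ/; /ɪ/ → [ɪ̃] after /ŋ/ — a vowel is nasalised by an immediately preceding nasal consonant.
No change occurs in [goʂe] because the vowel at the boundary is adjacent to an oral consonant, not a nasal (/e/ next to /ʂ/).
/i/ sits next to the nasal /ɲ/ and is therefore nasalised to [ĩ].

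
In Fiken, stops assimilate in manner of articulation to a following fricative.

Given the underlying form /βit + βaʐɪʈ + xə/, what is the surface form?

The rule targets /t/ (voiceless alveolar stop), which sits before the trigger /β/ (fricative).
The voiceless alveolar fricative is [s], so /t/ → [s].
The same rule applies at the second boundary: /ʈ/ → [ʂ] next to /x/.

[βisβaʐɪʂxə]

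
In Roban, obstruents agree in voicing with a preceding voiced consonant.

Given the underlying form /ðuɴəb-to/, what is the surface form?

[ðuɴəbdo]

/t/ is a voiceless alveolar stop. The preceding trigger /b/ is voiced, so /t/ must become voiced as well.
A voiced alveolar stop is [d], so the surface segment is [d].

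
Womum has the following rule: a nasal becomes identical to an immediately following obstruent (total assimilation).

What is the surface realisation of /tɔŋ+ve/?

/ŋ/ is the segment targeted by the rule; it sits immediately before /v/, so it assimilates completely and surfaces as [v].

[tɔvve]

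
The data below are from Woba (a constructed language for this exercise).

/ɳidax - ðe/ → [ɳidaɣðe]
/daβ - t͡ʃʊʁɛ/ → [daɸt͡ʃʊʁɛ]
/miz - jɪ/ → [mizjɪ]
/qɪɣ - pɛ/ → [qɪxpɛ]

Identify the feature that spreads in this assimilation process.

Comparing underlying and surface forms, /x/ → [ɣ] is the alternation; the neighbouring /ð/ is constant.
The change voiceless → voiced matches the voicing of the following /ð/, identifying this as voicing assimilation.
The other alternating forms pattern the same way: /β/ → [ɸ] before /t͡ʃ/ (voiced → voiceless, matching voiceless); /ɣ/ → [x] before /p/ (voiced → voiceless, matching voiceless) — only voicing changes, and always toward the following segment.
Nothing changes in [mizjɪ]: there the adjacent consonants already agree in voicing (/z/ and /j/ are both voiced), so this form is consistent with the same rule.

voicing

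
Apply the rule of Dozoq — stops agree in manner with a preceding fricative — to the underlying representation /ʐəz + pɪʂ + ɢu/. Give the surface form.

[ʐəzɸɪʂʁu]

The rule targets /p/ (voiceless bilabial stop), which sits after the trigger /z/ (fricative).
A voiceless bilabial fricative is [ɸ], so the surface segment is [ɸ].
At the second juncture, /ɢ/ likewise becomes [ʁ] adjacent to /ʂ/.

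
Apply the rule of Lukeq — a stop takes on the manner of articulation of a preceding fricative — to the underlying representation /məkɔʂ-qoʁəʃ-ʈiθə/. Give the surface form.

/q/ is a voiceless uvular stop. The preceding trigger /ʂ/ is a fricative, so /q/ must become a fricative as well.
Changing only its manner to fricative gives [χ] — the voiceless uvular fricative.
The same rule applies at the second boundary: /ʈ/ → [ʂ] next to /ʃ/.

[məkɔʂχoʁəʃʂiθə]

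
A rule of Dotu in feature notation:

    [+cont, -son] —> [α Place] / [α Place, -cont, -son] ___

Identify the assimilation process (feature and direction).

The shared variable α links the value of the place features (abbreviated [Place]) on the target to the same value on the neighbouring segment, so place is the feature that assimilates.
Since the environment is written before the underscore, the trigger precedes the target; the direction is progressive.

progressive place assimilation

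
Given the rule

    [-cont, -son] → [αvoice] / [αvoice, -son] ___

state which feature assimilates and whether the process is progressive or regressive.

The shared variable α links the value of [voice] on the target to the same value on the neighbouring segment, so voicing is the feature that assimilates.
The conditioning segment sits to the left of the focus bar, meaning the trigger precedes the segment that changes — progressive assimilation.

progressive voicing assimilation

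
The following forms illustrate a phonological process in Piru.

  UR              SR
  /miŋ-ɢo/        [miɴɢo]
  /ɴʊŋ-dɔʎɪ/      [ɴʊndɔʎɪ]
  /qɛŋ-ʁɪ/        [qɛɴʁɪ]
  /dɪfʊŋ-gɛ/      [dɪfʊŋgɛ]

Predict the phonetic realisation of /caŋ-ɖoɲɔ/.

The data show regressive place assimilation: /ŋ/ → [ɴ] before /ɢ/; /ŋ/ → [n] before /d/; /ŋ/ → [ɴ] before /ʁ/. In each pair only place changes, matching the following consonant, while manner and voice stay constant.
Nothing changes in [dɪfʊŋgɛ]: there the adjacent consonants already agree in place (/ŋ/ and /g/ are both velar), so this form is consistent with the same rule.
/ŋ/ is a voiced velar nasal. The following trigger /ɖ/ is retroflex, so /ŋ/ must become retroflex as well.
Changing only its place to retroflex gives [ɳ] — the voiced retroflex nasal.

[caɳɖoɲɔ]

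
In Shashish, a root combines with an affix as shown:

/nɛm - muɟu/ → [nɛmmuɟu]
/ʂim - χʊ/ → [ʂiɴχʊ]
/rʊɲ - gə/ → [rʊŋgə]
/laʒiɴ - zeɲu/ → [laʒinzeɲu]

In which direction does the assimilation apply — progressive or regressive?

Comparing underlying and surface forms, /m/ → [ɴ] is the alternation; the neighbouring /χ/ is constant.
/m/ is bilabial while /χ/ is uvular; the output [ɴ] is uvular, matching the trigger — so the feature that spreads is place.
The same holds elsewhere in the data: /ɲ/ → [ŋ] before /g/ (palatal → velar, matching velar); /ɴ/ → [n] before /z/ (uvular → alveolar, matching alveolar) — only place changes, and always toward the following segment.
No alternation appears in [nɛmmuɟu]: there the adjacent consonants already agree in place (/m/ and /m/ are both bilabial), so this form is consistent with the same rule.
The trigger is the following segment, so the direction is regressive (anticipatory).

regressive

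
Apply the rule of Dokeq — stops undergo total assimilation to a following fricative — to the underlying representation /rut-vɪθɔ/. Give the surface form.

[ruvvɪθɔ]

/t/ is the segment targeted by the rule; it sits immediately before /v/, so it assimilates completely and surfaces as [v].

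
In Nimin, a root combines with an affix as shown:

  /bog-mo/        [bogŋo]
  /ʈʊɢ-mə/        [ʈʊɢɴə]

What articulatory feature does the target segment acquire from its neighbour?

Comparing underlying and surface forms, /m/ → [ŋ] is the alternation; the neighbouring /g/ is constant.
/m/ is bilabial while /g/ is velar; the output [ŋ] is velar, matching the trigger — so the feature that spreads is place.
Checking the remaining alternation: /m/ → [ɴ] after /ɢ/ (bilabial → uvular, matching uvular) — only place changes, and always toward the preceding segment.

place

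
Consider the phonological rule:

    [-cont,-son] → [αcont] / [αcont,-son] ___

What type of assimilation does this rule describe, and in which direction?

progressive manner assimilation

The rule copies [cont] (continuancy) from the environment onto the target stops; since [±cont] encodes the stop/fricative manner contrast, the assimilating dimension is manner.
The conditioning segment sits to the left of the focus bar, meaning the trigger precedes the segment that changes — progressive assimilation.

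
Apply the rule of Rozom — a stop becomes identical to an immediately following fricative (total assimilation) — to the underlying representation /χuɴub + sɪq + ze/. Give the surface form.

[χuɴussɪzze]

/b/ is the segment targeted by the rule; it sits immediately before /s/, so it assimilates completely and surfaces as [s].
At the second juncture, /q/ likewise becomes [z] adjacent to /z/.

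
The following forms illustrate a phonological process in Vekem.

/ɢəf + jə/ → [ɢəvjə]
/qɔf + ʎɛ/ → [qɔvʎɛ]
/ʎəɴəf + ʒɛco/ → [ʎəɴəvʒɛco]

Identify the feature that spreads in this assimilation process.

Comparing underlying and surface forms, /f/ → [v] is the alternation; the neighbouring /j/ is constant.
/f/ is voiceless while /j/ is voiced; the output [v] is voiced, matching the trigger — so the feature that spreads is voicing.
Checking the remaining alternations: /f/ → [v] before /ʎ/ (voiceless → voiced, matching voiced); /f/ → [v] before /ʒ/ (voiceless → voiced, matching voiced) — only voicing changes, and always toward the following segment.

voicing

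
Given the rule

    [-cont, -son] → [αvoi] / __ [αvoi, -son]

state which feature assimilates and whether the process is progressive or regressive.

regressive voicing assimilation

The shared variable α links the value of [voi] on the target to the same value on the neighbouring segment, so voicing is the feature that assimilates.
Since the environment is written after the underscore, the trigger follows the target; the direction is regressive.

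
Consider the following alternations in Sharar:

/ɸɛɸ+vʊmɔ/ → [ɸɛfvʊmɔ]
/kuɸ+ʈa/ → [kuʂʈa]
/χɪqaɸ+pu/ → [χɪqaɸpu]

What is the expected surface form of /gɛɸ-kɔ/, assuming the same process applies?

The data show regressive place assimilation: /ɸ/ → [f] before /v/; /ɸ/ → [ʂ] before /ʈ/. In each pair only place changes, matching the following consonant, while manner and voice stay constant.
Nothing changes in [χɪqaɸpu]: there the adjacent consonants already agree in place (/ɸ/ and /p/ are both bilabial), so this form is consistent with the same rule.
The rule targets /ɸ/ (voiceless bilabial fricative), which sits before the trigger /k/ (velar).
The voiceless velar fricative is [x], so /ɸ/ → [x].

[gɛxkɔ]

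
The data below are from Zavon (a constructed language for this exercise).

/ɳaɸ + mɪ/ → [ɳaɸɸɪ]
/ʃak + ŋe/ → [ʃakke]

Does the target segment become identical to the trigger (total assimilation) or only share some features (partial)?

total assimilation

Comparing underlying and surface forms, /m/ → [ɸ] is the alternation; the neighbouring /ɸ/ is constant.
The output [ɸ] is identical to the trigger /ɸ/ — every feature (place, manner, voicing) has been copied — so this is total assimilation.
The remaining alternation confirms this: /ŋ/ → [k] after /k/ — in each case the output is a copy of the preceding consonant.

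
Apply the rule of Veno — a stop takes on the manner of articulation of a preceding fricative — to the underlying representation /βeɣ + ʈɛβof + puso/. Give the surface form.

[βeɣʂɛβofɸuso]

The rule targets /ʈ/ (voiceless retroflex stop), which sits after the trigger /ɣ/ (fricative).
The voiceless retroflex fricative is [ʂ], so /ʈ/ → [ʂ].
The same rule applies at the second boundary: /p/ → [ɸ] next to /f/.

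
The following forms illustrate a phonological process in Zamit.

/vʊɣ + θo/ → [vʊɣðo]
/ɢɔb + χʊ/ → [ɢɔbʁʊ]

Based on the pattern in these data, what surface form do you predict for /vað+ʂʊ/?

[vaðʐʊ]

The data show progressive voicing assimilation: /θ/ → [ð] after /ɣ/; /χ/ → [ʁ] after /b/. In each pair only voicing changes, matching the preceding consonant, while place and manner stay constant.
The rule targets /ʂ/ (voiceless retroflex fricative), which sits after the trigger /ð/ (voiced).
A voiced retroflex fricative is [ʐ], so the surface segment is [ʐ].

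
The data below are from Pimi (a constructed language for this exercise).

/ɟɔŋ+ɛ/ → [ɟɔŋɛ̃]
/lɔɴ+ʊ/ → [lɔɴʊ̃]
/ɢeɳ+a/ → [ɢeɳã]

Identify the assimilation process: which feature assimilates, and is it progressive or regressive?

The vowel /ɛ/ surfaces as nasalised [ɛ̃] next to the preceding nasal /ŋ/ — it has acquired the [+nasal] feature of its neighbour.
Likewise in the remaining data: /ʊ/ → [ʊ̃] after /ɴ/; /a/ → [ã] after /ɳ/ — each time a vowel is nasalised next to a preceding nasal.
Because the conditioning nasal is to the left of the vowel that changes, the process is progressive (perseverative).

progressive nasality assimilation (vowel nasalisation)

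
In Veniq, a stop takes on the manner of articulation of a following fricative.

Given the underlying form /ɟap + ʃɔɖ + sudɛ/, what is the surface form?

The rule targets /p/ (voiceless bilabial stop), which sits before the trigger /ʃ/ (fricative).
The voiceless bilabial fricative is [ɸ], so /p/ → [ɸ].
At the second juncture, /ɖ/ likewise becomes [ʐ] adjacent to /s/.

[ɟaɸʃɔʐsudɛ]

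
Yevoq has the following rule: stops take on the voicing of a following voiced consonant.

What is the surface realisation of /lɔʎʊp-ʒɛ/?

The rule targets /p/ (voiceless bilabial stop), which sits before the trigger /ʒ/ (voiced).
The voiced bilabial stop is [b], so /p/ → [b].

[lɔʎʊbʒɛ]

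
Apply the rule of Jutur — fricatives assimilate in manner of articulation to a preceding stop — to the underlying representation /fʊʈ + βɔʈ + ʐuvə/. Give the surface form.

[fʊʈbɔʈɖuvə]

The rule targets /β/ (voiced bilabial fricative), which sits after the trigger /ʈ/ (stop).
Changing only its manner to stop gives [b] — the voiced bilabial stop.
At the second juncture, /ʐ/ likewise becomes [ɖ] adjacent to /ʈ/.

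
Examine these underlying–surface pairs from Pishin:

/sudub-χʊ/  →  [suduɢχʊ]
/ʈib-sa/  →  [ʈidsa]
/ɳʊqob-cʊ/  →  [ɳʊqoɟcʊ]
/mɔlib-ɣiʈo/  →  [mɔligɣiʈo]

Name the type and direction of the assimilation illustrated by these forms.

Underlying /b/ is realised as [ɢ] next to /χ/; /χ/ itself does not change.
The change bilabial → uvular matches the place of the following /χ/, identifying this as place assimilation.
Manner and voice are unchanged, so the assimilation is partial, not total.
The other alternating forms pattern the same way: /b/ → [d] before /s/ (bilabial → alveolar, matching alveolar); /b/ → [ɟ] before /c/ (bilabial → palatal, matching palatal); /b/ → [g] before /ɣ/ (bilabial → velar, matching velar) — only place changes, and always toward the following segment.
Since the segment that changes precedes the conditioning segment, the assimilation is regressive.

regressive place assimilation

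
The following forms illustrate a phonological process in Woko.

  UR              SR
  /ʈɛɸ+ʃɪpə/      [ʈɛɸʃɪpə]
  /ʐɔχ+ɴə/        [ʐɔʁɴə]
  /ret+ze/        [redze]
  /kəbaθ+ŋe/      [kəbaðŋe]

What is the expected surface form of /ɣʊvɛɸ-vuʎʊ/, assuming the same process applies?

The data show regressive voicing assimilation: /χ/ → [ʁ] before /ɴ/; /t/ → [d] before /z/; /θ/ → [ð] before /ŋ/. In each pair only voicing changes, matching the following consonant, while place and manner stay constant.
No alternation appears in [ʈɛɸʃɪpə]: there the adjacent consonants already agree in voicing (/ɸ/ and /ʃ/ are both voiceless), so this form is consistent with the same rule.
The rule targets /ɸ/ (voiceless bilabial fricative), which sits before the trigger /v/ (voiced).
The voiced bilabial fricative is [β], so /ɸ/ → [β].

[ɣʊvɛβvuʎʊ]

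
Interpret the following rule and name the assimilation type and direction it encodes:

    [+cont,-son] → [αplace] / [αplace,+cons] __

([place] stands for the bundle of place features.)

progressive place assimilation

The rule copies the place features (abbreviated [place]) from the environment onto the target, so the assimilating feature is place.
Since the environment is written before the underscore, the trigger precedes the target; the direction is progressive.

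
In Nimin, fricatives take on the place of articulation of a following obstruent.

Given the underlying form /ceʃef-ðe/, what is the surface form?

[ceʃeθðe]

The rule targets /f/ (voiceless labiodental fricative), which sits before the trigger /ð/ (dental).
Changing only its place to dental gives [θ] — the voiceless dental fricative.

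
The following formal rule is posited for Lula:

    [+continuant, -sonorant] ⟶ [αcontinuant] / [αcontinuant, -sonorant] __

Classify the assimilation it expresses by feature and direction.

The shared variable α links the value of [continuant] on the target to that of the neighbouring obstruent. [continuant] distinguishes stops from fricatives — a manner-of-articulation feature — so this is manner assimilation.
Since the environment is written before the underscore, the trigger precedes the target; the direction is progressive.

progressive manner assimilation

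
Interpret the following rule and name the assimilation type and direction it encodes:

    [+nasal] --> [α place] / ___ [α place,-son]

regressive place assimilation

The shared variable α links the value of the place features (abbreviated [place]) on the target to the same value on the neighbouring segment, so place is the feature that assimilates.
The conditioning segment sits to the right of the focus bar, meaning the trigger follows the segment that changes — regressive assimilation.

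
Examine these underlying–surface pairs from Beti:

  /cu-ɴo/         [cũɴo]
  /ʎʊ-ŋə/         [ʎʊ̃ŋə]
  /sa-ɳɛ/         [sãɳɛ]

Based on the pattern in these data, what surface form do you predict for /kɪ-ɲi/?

The data show regressive nasality assimilation (vowel nasalisation): /u/ → [ũ] before /ɴ/; /ʊ/ → [ʊ̃] before /ŋ/; /a/ → [ã] before /ɳ/ — a vowel is nasalised by an immediately following nasal consonant.
The vowel /ɪ/ is adjacent to the following nasal /ɲ/, so it acquires [+nasal] and surfaces as [ɪ̃].

[kɪ̃ɲi]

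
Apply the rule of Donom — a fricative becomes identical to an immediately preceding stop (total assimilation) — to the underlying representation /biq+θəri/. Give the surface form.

[biqqəri]

/θ/ is the segment targeted by the rule; it sits immediately after /q/, so it assimilates completely and surfaces as [q].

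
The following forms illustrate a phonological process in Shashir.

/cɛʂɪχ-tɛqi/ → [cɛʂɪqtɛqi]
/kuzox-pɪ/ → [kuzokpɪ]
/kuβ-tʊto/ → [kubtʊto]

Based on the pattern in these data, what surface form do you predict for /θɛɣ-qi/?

[θɛgqi]

The data show regressive manner assimilation: /χ/ → [q] before /t/; /x/ → [k] before /p/; /β/ → [b] before /t/. In each pair only manner changes, matching the following consonant, while place and voice stay constant.
The rule targets /ɣ/ (voiced velar fricative), which sits before the trigger /q/ (stop).
The voiced velar stop is [g], so /ɣ/ → [g].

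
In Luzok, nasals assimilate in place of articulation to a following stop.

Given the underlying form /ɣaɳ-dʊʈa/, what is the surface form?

The rule targets /ɳ/ (voiced retroflex nasal), which sits before the trigger /d/ (alveolar).
The voiced alveolar nasal is [n], so /ɳ/ → [n].

[ɣandʊʈa]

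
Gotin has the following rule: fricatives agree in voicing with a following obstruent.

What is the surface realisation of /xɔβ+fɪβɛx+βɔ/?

[xɔɸfɪβɛɣβɔ]

/β/ is a voiced bilabial fricative. The following trigger /f/ is voiceless, so /β/ must become voiceless as well.
Changing only its voicing to voiceless gives [ɸ] — the voiceless bilabial fricative.
At the second juncture, /x/ likewise becomes [ɣ] adjacent to /β/.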